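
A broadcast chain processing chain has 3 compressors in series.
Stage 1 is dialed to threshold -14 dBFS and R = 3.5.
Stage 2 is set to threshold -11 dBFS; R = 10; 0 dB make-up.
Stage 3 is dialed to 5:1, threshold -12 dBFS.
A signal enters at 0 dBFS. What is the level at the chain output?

Stage 1: 14 dB above -14 dBFS, reduced 3.5:1 to 4 dB above → -10 dBFS.
Stage 2: -10 dBFS is 1 dB over -11 dBFS; at 10:1 that becomes 0.1 dB over, giving -10.9 dBFS.
Stage 3: overshoot 1.1 dB → 1.1/5 = 0.22 dB → -11.78 dBFS.

-11.78 dBFS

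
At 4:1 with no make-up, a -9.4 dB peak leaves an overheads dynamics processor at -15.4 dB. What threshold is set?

-17.4 dB

Input is 8 dB above T (since output overshoot × R = input overshoot: (-15.4 − T)·4 = -9.4 − T gives T = -17.4 dB).
Check: -17.4 + (-9.4 − (-17.4))/4 = -17.4 + 2 = -15.4 dB. ✓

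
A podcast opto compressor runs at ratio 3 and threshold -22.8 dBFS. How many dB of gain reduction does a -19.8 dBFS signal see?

The signal is 3 dB above threshold.
At 3:1, output sits 3/3 = 1 dB above threshold.
Gain reduction = 3 − 1 = 2 dB.

2 dB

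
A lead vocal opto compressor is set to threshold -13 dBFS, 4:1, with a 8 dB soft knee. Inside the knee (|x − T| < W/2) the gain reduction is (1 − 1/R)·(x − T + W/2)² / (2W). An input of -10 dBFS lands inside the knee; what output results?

x − T + W/2 = -10 − (-13) + 4 = 7.
GR = (1 − 1/4) × 7² / 16 = 0.75 × 49 / 16 = 2.296875 dB.
Output = -10 − 2.296875 = -12.296875 dBFS.

-12.296875 dBFS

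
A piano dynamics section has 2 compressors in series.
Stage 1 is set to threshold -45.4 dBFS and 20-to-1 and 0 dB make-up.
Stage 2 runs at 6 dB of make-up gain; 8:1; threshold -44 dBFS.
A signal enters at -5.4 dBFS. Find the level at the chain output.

-37.925 dBFS

Stage 1: 40 dB above -45.4 dBFS, reduced 20:1 to 2 dB above → -43.4 dBFS.
Stage 2: overshoot 0.6 dB → 0.6/8 = 0.075 dB → -43.925 dBFS; +6 dB make-up → -37.925 dBFS.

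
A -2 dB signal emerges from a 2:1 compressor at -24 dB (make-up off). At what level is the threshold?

Let T be the threshold. Output overshoot = (input overshoot)/R, so -24 − T = (-2 − T)/2.
2·(-24 − T) = -2 − T → 1·T = -48 − (-2) = -46.
T = -46/1 = -46 dB.

-46 dB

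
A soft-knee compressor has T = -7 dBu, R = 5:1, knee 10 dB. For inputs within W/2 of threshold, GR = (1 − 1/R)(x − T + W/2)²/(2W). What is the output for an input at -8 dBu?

x − T + W/2 = -8 − (-7) + 5 = 4.
GR = (1 − 1/5) × 4² / 20 = 0.8 × 16 / 20 = 0.64 dB.
Output = -8 − 0.64 = -8.64 dBu.

-8.64 dBu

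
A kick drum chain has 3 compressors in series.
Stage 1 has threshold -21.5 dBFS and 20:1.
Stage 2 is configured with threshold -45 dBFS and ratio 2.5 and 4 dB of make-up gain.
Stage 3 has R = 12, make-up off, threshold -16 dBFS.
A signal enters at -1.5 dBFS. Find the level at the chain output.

Stage 1: overshoot 20 dB → 20/20 = 1 dB → -20.5 dBFS.
Stage 2: 24.5 dB above -45 dBFS, reduced 2.5:1 to 9.8 dB above → -35.2 dBFS; +4 dB make-up → -31.2 dBFS.
Stage 3: below threshold (-31.2 ≤ -16); passes unchanged; output -31.2 dBFS.

-31.2 dBFS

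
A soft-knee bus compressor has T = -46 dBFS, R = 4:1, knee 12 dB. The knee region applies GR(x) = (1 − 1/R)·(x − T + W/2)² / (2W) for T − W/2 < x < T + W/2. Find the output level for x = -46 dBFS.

x − T + W/2 = -46 − (-46) + 6 = 6.
GR = (1 − 1/4) × 6² / 24 = 0.75 × 36 / 24 = 1.125 dB.
Output = -46 − 1.125 = -47.125 dBFS.

-47.125 dBFS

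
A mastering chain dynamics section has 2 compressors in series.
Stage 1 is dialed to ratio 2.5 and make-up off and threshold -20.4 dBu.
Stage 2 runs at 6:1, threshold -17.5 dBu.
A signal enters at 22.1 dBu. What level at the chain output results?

Stage 1: overshoot 42.5 dB → 42.5/2.5 = 17 dB → -3.4 dBu.
Stage 2: -3.4 dBu is 14.1 dB over -17.5 dBu; at 6:1 that becomes 2.35 dB over, giving -15.15 dBu.

-15.15 dBu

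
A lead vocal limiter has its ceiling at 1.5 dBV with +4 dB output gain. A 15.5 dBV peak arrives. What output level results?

A brickwall limiter is an ∞:1 compressor: any input above the ceiling is clamped to 1.5 dBV.
Output gain then adds 4 dB: 1.5 + 4 = 5.5 dBV.

5.5 dBV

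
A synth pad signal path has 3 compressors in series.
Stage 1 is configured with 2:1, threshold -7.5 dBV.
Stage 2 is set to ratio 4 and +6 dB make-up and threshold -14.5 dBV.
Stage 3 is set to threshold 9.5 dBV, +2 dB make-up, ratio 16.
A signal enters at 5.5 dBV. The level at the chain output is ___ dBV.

Stage 1: 13 dB above -7.5 dBV, reduced 2:1 to 6.5 dB above → -1 dBV.
Stage 2: 13.5 dB above -14.5 dBV, reduced 4:1 to 3.375 dB above → -11.125 dBV; +6 dB make-up → -5.125 dBV.
Stage 3: -5.125 dBV ≤ 9.5 dBV, so stage 3 doesn't engage; make-up brings it to -3.125 dBV.

-3.125 dBV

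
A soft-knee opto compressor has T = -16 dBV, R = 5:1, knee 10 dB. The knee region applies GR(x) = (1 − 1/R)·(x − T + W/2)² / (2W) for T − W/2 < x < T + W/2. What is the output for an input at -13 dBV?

-15.56 dBV

x − T + W/2 = -13 − (-16) + 5 = 8.
GR = (1 − 1/5) × 8² / 20 = 0.8 × 64 / 20 = 2.56 dB.
Output = -13 − 2.56 = -15.56 dBV.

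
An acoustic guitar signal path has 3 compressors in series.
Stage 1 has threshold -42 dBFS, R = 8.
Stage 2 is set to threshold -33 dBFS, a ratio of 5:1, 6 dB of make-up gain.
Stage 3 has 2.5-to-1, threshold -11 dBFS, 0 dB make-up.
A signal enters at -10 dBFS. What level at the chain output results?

-32 dBFS

Stage 1: -10 dBFS is 32 dB over -42 dBFS; at 8:1 that becomes 4 dB over, giving -38 dBFS.
Stage 2: -38 dBFS ≤ -33 dBFS, so stage 2 doesn't engage; make-up brings it to -32 dBFS.
Stage 3: -32 dBFS ≤ -11 dBFS, so stage 3 doesn't engage; output -32 dBFS.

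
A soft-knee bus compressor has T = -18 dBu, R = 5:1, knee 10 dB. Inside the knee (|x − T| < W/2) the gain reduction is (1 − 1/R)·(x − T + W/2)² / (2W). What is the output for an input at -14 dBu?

-17.24 dBu

x − T + W/2 = -14 − (-18) + 5 = 9.
GR = (1 − 1/5) × 9² / 20 = 0.8 × 81 / 20 = 3.24 dB.
Output = -14 − 3.24 = -17.24 dBu.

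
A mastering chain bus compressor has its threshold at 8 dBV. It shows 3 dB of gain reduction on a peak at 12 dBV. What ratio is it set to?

4:1

Input overshoot = 12 − 8 = 4 dB.
Output overshoot = 4 − 3 = 1 dB.
Ratio = input overshoot / output overshoot = 4 / 1 = 4.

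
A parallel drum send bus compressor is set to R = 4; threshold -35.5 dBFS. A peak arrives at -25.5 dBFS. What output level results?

Overshoot: -25.5 − (-35.5) = 10 dB.
4:1 compression reduces that to 10/4 = 2.5 dB over.
Output = -35.5 + 2.5 = -33 dBFS.

-33 dBFS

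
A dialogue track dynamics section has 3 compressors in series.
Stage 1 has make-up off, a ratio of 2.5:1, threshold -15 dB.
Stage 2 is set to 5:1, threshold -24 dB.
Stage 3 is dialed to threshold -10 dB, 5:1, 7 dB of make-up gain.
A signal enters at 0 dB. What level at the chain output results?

Stage 1: 15 dB above -15 dB, reduced 2.5:1 to 6 dB above → -9 dB.
Stage 2: overshoot 15 dB → 15/5 = 3 dB → -21 dB.
Stage 3: below threshold (-21 ≤ -10); passes unchanged; make-up brings it to -14 dB.

-14 dB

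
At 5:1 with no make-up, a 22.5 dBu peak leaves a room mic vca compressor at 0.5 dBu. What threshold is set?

-5 dBu

Gain reduction = 22.5 − 0.5 = 22 dB; output overshoot = GR / (R − 1) = 22 / 4 = 5.5 dB.
Threshold = output − output overshoot = 0.5 − 5.5 = -5 dBu.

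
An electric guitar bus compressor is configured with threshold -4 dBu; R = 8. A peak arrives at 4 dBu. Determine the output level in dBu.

Overshoot: 4 − (-4) = 8 dB.
The 8 dB excess becomes 1 dB after 8:1 reduction.
So the level is -4 + 1 = -3 dBu.

-3 dBu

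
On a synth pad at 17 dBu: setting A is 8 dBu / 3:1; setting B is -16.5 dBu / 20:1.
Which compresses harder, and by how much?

A: GR = 9 − 9/3 = 6 dB.
B: GR = 33.5 − 33.5/20 = 31.825 dB.
B applies 25.825 dB more gain reduction.

B, by 25.825 dB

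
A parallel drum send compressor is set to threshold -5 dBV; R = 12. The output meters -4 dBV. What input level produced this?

Post-compression overshoot = -4 − (-5) = 1 dB.
Undo the ratio: input overshoot = 1 × 12 = 12 dB, giving input = 7 dBV.

7 dBV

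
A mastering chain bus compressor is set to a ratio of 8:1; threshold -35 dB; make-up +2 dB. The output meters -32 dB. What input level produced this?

-27 dB

Remove make-up: -32 − 2 = -34 dB.
Post-compression overshoot = -34 − (-35) = 1 dB.
Undo the ratio: input overshoot = 1 × 8 = 8 dB, giving input = -27 dB.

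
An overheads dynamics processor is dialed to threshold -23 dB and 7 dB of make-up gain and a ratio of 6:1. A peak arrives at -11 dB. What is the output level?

The input is 12 dB above the -23 dB threshold.
6:1 compression reduces that to 12/6 = 2 dB over.
That puts the output at -21 dB; make-up adds 7 dB, giving -14 dB.

-14 dB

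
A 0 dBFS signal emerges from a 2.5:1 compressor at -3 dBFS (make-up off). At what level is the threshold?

Gain reduction = 0 − (-3) = 3 dB; output overshoot = GR / (R − 1) = 3 / 1.5 = 2 dB.
Threshold = output − output overshoot = -3 − 2 = -5 dBFS.

-5 dBFS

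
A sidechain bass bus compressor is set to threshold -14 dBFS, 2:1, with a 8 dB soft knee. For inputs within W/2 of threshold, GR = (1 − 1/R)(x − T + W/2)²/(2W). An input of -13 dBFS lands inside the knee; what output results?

x − T + W/2 = -13 − (-14) + 4 = 5.
GR = (1 − 1/2) × 5² / 16 = 0.5 × 25 / 16 = 0.78125 dB.
Output = -13 − 0.78125 = -13.78125 dBFS.

-13.78125 dBFS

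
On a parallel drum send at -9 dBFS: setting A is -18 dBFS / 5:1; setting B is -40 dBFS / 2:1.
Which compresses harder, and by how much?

A: overshoot 9 dB → output overshoot 1.8 dB → GR 7.2 dB.
B: overshoot 31 dB → output overshoot 15.5 dB → GR 15.5 dB.
B applies 8.3 dB more gain reduction.

B, by 8.3 dB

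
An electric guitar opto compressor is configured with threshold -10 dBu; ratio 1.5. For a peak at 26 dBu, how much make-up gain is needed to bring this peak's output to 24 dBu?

10 dB

The peak compresses to -10 + 36/1.5 = 14 dBu.
To reach 24 dBu requires 24 − 14 = 10 dB of make-up.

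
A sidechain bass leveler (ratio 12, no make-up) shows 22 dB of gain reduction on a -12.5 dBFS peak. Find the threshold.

-36.5 dBFS

Input is 24 dB above T (since output overshoot × R = input overshoot: (-34.5 − T)·12 = -12.5 − T gives T = -36.5 dBFS).
Check: -36.5 + (-12.5 − (-36.5))/12 = -36.5 + 2 = -34.5 dBFS. ✓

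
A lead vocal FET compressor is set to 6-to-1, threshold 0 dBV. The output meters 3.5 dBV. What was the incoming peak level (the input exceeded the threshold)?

That's 3.5 dB above the 0 dBV threshold.
Undo the ratio: input overshoot = 3.5 × 6 = 21 dB, giving input = 21 dBV.

21 dBV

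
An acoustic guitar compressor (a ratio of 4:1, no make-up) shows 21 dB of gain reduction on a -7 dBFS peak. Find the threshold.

-35 dBFS

Let T be the threshold. Output overshoot = (input overshoot)/R, so -28 − T = (-7 − T)/4.
4·(-28 − T) = -7 − T → 3·T = -112 − (-7) = -105.
T = -105/3 = -35 dBFS.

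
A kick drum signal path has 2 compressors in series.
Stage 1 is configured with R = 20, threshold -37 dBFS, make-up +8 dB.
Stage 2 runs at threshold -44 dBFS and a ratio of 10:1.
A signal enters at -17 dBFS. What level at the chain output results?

Stage 1: overshoot 20 dB → 20/20 = 1 dB → -36 dBFS; +8 dB make-up → -28 dBFS.
Stage 2: 16 dB above -44 dBFS, reduced 10:1 to 1.6 dB above → -42.4 dBFS.

-42.4 dBFS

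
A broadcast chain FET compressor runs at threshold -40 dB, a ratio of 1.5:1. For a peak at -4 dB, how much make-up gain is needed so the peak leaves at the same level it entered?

Without make-up, output = threshold + overshoot/1.5 = -40 + 24 = -16 dB.
Gap to target: 12 dB.

12 dB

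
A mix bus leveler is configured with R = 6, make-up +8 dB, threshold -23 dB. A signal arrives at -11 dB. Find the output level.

Overshoot: -11 − (-23) = 12 dB.
At 6:1 the overshoot is divided by 6, leaving 2 dB above threshold.
So the level is -23 + 2 = -21 dB; make-up adds 8 dB, giving -13 dB.

-13 dB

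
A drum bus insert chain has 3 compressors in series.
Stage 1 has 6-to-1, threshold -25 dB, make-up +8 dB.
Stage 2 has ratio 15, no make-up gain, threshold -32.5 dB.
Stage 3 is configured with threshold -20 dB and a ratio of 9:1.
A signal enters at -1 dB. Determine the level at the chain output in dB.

Stage 1: -1 dB is 24 dB over -25 dB; at 6:1 that becomes 4 dB over, giving -21 dB; +8 dB make-up → -13 dB.
Stage 2: -13 dB is 19.5 dB over -32.5 dB; at 15:1 that becomes 1.3 dB over, giving -31.2 dB.
Stage 3: -31.2 dB ≤ -20 dB, so stage 3 doesn't engage; output -31.2 dB.

-31.2 dB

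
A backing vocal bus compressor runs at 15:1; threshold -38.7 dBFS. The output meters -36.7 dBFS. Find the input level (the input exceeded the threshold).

-8.7 dBFS

Post-compression overshoot = -36.7 − (-38.7) = 2 dB.
Input overshoot = R × output overshoot = 30 dB → input = -38.7 + 30 = -8.7 dBFS.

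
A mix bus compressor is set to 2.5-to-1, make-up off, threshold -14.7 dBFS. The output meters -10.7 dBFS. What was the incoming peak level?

-4.7 dBFS

That's 4 dB above the -14.7 dBFS threshold.
Before 2.5:1 compression the overshoot was 4 × 2.5 = 10 dB, so input = -14.7 + 10 = -4.7 dBFS.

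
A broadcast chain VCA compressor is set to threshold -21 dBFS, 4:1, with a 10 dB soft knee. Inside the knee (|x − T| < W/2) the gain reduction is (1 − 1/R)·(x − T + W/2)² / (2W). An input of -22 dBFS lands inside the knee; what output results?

x − T + W/2 = -22 − (-21) + 5 = 4.
GR = (1 − 1/4) × 4² / 20 = 0.75 × 16 / 20 = 0.6 dB.
Output = -22 − 0.6 = -22.6 dBFS.

-22.6 dBFS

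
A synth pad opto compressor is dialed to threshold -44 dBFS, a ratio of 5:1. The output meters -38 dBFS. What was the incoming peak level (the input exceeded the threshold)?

Post-compression overshoot = -38 − (-44) = 6 dB.
Before 5:1 compression the overshoot was 6 × 5 = 30 dB, so input = -44 + 30 = -14 dBFS.

-14 dBFS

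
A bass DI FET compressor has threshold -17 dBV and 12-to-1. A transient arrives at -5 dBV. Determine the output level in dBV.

-16 dBV

The input is 12 dB above the -17 dBV threshold.
The 12 dB excess becomes 1 dB after 12:1 reduction.
So the level is -17 + 1 = -16 dBV.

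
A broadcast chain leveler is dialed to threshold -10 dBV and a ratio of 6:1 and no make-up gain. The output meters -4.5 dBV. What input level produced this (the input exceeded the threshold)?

23 dBV

Post-compression overshoot = -4.5 − (-10) = 5.5 dB.
Undo the ratio: input overshoot = 5.5 × 6 = 33 dB, giving input = 23 dBV.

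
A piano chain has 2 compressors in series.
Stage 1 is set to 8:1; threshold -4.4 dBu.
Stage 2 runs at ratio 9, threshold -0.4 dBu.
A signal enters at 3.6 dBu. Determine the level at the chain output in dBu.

-3.4 dBu

Stage 1: 8 dB above -4.4 dBu, reduced 8:1 to 1 dB above → -3.4 dBu.
Stage 2: below threshold (-3.4 ≤ -0.4); passes unchanged; output -3.4 dBu.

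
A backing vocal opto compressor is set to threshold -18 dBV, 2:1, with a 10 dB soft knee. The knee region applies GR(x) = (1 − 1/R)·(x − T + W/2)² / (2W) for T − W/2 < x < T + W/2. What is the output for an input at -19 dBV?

-19.4 dBV

x − T + W/2 = -19 − (-18) + 5 = 4.
GR = (1 − 1/2) × 4² / 20 = 0.5 × 16 / 20 = 0.4 dB.
Output = -19 − 0.4 = -19.4 dBV.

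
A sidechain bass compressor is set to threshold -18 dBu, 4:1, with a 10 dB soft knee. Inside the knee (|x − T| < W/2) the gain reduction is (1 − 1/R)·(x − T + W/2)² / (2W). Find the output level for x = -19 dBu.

-19.6 dBu

x − T + W/2 = -19 − (-18) + 5 = 4.
GR = (1 − 1/4) × 4² / 20 = 0.75 × 16 / 20 = 0.6 dB.
Output = -19 − 0.6 = -19.6 dBu.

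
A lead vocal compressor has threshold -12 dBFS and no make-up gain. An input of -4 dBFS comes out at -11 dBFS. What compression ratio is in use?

Input overshoot = -4 − (-12) = 8 dB; output overshoot = -11 − (-12) = 1 dB.
Ratio = 8 / 1 = 8.

8:1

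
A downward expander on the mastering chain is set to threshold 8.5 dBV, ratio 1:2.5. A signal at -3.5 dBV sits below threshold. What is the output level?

Below threshold, a 1:2.5 expander applies gain = (2.5−1)×(T − x) of attenuation.
(2.5−1) × 12 = 18 dB, so output = -3.5 − 18 = -21.5 dBV.

-21.5 dBV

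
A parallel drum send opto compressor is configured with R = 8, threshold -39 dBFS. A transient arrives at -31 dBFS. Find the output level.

Overshoot: -31 − (-39) = 8 dB.
The 8 dB excess becomes 1 dB after 8:1 reduction.
Output = -39 + 1 = -38 dBFS.

-38 dBFS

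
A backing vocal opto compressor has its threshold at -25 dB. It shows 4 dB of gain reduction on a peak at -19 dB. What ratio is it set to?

Input overshoot = -19 − (-25) = 6 dB.
Output overshoot = 6 − 4 = 2 dB.
Ratio = input overshoot / output overshoot = 6 / 2 = 3.

3:1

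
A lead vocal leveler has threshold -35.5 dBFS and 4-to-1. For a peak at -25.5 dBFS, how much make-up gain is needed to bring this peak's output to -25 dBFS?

Without make-up, output = threshold + overshoot/4 = -35.5 + 2.5 = -33 dBFS.
Gap to target: 8 dB.

8 dB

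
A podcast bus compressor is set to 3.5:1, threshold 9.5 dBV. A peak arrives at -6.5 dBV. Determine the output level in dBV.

-6.5 dBV is 16 dB below the 9.5 dBV threshold, so no gain reduction is applied.
Output = input = -6.5 dBV.

-6.5 dBV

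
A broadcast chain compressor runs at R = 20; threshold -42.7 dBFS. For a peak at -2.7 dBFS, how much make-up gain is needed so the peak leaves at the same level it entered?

The peak compresses to -42.7 + 40/20 = -40.7 dBFS.
To reach -2.7 dBFS requires -2.7 − (-40.7) = 38 dB of make-up.

38 dB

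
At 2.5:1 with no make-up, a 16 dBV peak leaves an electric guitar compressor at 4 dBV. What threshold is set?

-4 dBV

Let T be the threshold. Output overshoot = (input overshoot)/R, so 4 − T = (16 − T)/2.5.
2.5·(4 − T) = 16 − T → 1.5·T = 10 − 16 = -6.
T = -6/1.5 = -4 dBV.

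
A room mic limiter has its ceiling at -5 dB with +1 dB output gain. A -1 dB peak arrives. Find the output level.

-4 dB

The limiter clamps the peak to its -5 dB ceiling.
Output gain then adds 1 dB: -5 + 1 = -4 dB.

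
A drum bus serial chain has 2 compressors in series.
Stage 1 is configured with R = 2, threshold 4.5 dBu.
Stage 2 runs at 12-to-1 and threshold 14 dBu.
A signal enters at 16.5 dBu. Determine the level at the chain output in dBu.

10.5 dBu

Stage 1: 16.5 dBu is 12 dB over 4.5 dBu; at 2:1 that becomes 6 dB over, giving 10.5 dBu.
Stage 2: 10.5 dBu is at or below the 14 dBu threshold — no compression; output 10.5 dBu.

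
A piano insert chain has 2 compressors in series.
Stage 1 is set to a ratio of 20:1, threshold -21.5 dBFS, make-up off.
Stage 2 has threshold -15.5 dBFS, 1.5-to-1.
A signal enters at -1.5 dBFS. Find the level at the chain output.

Stage 1: 20 dB above -21.5 dBFS, reduced 20:1 to 1 dB above → -20.5 dBFS.
Stage 2: -20.5 dBFS ≤ -15.5 dBFS, so stage 2 doesn't engage; output -20.5 dBFS.

-20.5 dBFS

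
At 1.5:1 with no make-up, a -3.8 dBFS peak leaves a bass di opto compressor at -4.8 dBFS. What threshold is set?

Gain reduction = -3.8 − (-4.8) = 1 dB; output overshoot = GR / (R − 1) = 1 / 0.5 = 2 dB.
Threshold = output − output overshoot = -4.8 − 2 = -6.8 dBFS.

-6.8 dBFS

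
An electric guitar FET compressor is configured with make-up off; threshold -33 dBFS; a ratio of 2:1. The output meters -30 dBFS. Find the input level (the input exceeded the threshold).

-27 dBFS

The compressed level sits -30 − (-33) = 3 dB over threshold.
Undo the ratio: input overshoot = 3 × 2 = 6 dB, giving input = -27 dBFS.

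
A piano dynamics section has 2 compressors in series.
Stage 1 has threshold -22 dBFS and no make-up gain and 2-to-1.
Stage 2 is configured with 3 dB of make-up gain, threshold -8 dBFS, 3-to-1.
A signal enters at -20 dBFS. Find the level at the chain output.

Stage 1: overshoot 2 dB → 2/2 = 1 dB → -21 dBFS.
Stage 2: below threshold (-21 ≤ -8); passes unchanged; make-up brings it to -18 dBFS.

-18 dBFS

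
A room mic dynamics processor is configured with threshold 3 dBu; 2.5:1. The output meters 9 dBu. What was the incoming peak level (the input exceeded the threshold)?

That's 6 dB above the 3 dBu threshold.
Undo the ratio: input overshoot = 6 × 2.5 = 15 dB, giving input = 18 dBu.

18 dBu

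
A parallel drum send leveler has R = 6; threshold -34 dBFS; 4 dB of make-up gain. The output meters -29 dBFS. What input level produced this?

-28 dBFS

Stripping the +4 dB make-up gives -33 dBFS at the gain stage.
Post-compression overshoot = -33 − (-34) = 1 dB.
Undo the ratio: input overshoot = 1 × 6 = 6 dB, giving input = -28 dBFS.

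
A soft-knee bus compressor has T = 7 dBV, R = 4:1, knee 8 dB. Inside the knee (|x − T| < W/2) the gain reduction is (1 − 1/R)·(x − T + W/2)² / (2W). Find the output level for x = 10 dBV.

7.703125 dBV

x − T + W/2 = 10 − 7 + 4 = 7.
GR = (1 − 1/4) × 7² / 16 = 0.75 × 49 / 16 = 2.296875 dB.
Output = 10 − 2.296875 = 7.703125 dBV.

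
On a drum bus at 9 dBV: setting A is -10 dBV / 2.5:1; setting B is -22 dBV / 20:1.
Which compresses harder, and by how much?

A: overshoot 19 dB → output overshoot 7.6 dB → GR 11.4 dB.
B: overshoot 31 dB → output overshoot 1.55 dB → GR 29.45 dB.
B applies 18.05 dB more gain reduction.

B, by 18.05 dB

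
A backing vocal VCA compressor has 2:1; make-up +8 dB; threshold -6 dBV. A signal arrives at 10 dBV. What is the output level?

The input is 16 dB above the -6 dBV threshold.
2:1 compression reduces that to 16/2 = 8 dB over.
That puts the output at 2 dBV; make-up adds 8 dB, giving 10 dBV.

10 dBV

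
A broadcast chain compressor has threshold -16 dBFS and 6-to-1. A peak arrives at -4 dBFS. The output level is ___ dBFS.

The input is 12 dB above the -16 dBFS threshold.
The 12 dB excess becomes 2 dB after 6:1 reduction.
That puts the output at -14 dBFS.

-14 dBFS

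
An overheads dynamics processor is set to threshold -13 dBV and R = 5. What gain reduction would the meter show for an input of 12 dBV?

12 dBV exceeds the threshold by 25 dB.
At 5:1, output sits 25/5 = 5 dB above threshold.
So the signal is attenuated by 25 − 5 = 20 dB.

20 dB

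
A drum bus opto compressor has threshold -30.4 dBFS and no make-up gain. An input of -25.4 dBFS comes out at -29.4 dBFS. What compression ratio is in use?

Input overshoot = -25.4 − (-30.4) = 5 dB; output overshoot = -29.4 − (-30.4) = 1 dB.
Ratio = 5 / 1 = 5.

5:1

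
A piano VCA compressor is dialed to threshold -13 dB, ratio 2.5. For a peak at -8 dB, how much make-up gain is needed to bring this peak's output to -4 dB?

Without make-up, output = threshold + overshoot/2.5 = -13 + 2 = -11 dB.
Gap to target: 7 dB.

7 dB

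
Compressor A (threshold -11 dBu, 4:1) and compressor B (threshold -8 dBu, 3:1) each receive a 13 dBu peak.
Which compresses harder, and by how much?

A, by 4 dB

A: overshoot 24 dB → output overshoot 6 dB → GR 18 dB.
B: overshoot 21 dB → output overshoot 7 dB → GR 14 dB.
A applies 4 dB more gain reduction.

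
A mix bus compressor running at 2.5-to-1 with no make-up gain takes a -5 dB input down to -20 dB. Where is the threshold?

-30 dB

Let T be the threshold. Output overshoot = (input overshoot)/R, so -20 − T = (-5 − T)/2.5.
2.5·(-20 − T) = -5 − T → 1.5·T = -50 − (-5) = -45.
T = -45/1.5 = -30 dB.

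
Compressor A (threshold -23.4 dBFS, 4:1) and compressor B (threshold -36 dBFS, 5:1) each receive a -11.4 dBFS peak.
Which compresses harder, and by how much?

B, by 10.68 dB

A: GR = 12 − 12/4 = 9 dB.
B: GR = 24.6 − 24.6/5 = 19.68 dB.
Difference: 10.68 dB in favour of B.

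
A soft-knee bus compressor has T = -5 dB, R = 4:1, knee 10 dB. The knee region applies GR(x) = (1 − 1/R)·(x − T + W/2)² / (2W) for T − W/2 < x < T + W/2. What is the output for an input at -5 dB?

x − T + W/2 = -5 − (-5) + 5 = 5.
GR = (1 − 1/4) × 5² / 20 = 0.75 × 25 / 20 = 0.9375 dB.
Output = -5 − 0.9375 = -5.9375 dB.

-5.9375 dB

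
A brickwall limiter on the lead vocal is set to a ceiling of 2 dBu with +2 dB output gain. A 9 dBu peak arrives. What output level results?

At ∞:1, everything above 2 dBu is held at the ceiling.
Output gain then adds 2 dB: 2 + 2 = 4 dBu.

4 dBu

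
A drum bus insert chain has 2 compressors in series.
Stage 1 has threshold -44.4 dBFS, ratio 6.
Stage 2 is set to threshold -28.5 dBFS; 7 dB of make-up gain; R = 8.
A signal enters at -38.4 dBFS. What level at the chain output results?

Stage 1: overshoot 6 dB → 6/6 = 1 dB → -43.4 dBFS.
Stage 2: -43.4 dBFS is at or below the -28.5 dBFS threshold — no compression; make-up brings it to -36.4 dBFS.

-36.4 dBFS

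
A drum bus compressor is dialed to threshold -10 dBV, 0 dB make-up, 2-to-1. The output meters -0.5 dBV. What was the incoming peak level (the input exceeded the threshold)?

The compressed level sits -0.5 − (-10) = 9.5 dB over threshold.
Before 2:1 compression the overshoot was 9.5 × 2 = 19 dB, so input = -10 + 19 = 9 dBV.

9 dBV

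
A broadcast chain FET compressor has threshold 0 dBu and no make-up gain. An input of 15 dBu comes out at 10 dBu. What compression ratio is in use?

Input overshoot = 15 − 0 = 15 dB; output overshoot = 10 − 0 = 10 dB.
Ratio = 15 / 10 = 1.5.

1.5:1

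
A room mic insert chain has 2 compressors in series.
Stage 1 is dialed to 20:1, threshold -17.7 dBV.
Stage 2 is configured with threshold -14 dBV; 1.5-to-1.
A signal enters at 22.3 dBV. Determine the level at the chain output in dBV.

-15.7 dBV

Stage 1: 22.3 dBV is 40 dB over -17.7 dBV; at 20:1 that becomes 2 dB over, giving -15.7 dBV.
Stage 2: -15.7 dBV is at or below the -14 dBV threshold — no compression; output -15.7 dBV.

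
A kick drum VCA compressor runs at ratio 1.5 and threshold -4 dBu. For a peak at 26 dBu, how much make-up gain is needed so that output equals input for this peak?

The peak compresses to -4 + 30/1.5 = 16 dBu.
To reach 26 dBu requires 26 − 16 = 10 dB of make-up.

10 dB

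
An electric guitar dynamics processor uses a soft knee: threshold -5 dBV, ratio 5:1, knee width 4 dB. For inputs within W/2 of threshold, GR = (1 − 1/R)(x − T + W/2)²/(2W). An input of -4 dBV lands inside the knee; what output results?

x − T + W/2 = -4 − (-5) + 2 = 3.
GR = (1 − 1/5) × 3² / 8 = 0.8 × 9 / 8 = 0.9 dB.
Output = -4 − 0.9 = -4.9 dBV.

-4.9 dBV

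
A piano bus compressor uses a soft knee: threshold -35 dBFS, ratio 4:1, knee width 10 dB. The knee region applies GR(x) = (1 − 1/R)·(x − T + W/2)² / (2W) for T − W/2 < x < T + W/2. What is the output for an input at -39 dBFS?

x − T + W/2 = -39 − (-35) + 5 = 1.
GR = (1 − 1/4) × 1² / 20 = 0.75 × 1 / 20 = 0.0375 dB.
Output = -39 − 0.0375 = -39.0375 dBFS.

-39.0375 dBFS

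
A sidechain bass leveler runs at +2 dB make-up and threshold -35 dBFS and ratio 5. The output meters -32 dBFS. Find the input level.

Before make-up, the level was -32 − 2 = -34 dBFS.
The compressed level sits -34 − (-35) = 1 dB over threshold.
Input overshoot = R × output overshoot = 5 dB → input = -35 + 5 = -30 dBFS.

-30 dBFS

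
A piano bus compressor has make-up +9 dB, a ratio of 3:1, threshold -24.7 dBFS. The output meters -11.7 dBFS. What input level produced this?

-12.7 dBFS

Stripping the +9 dB make-up gives -20.7 dBFS at the gain stage.
Post-compression overshoot = -20.7 − (-24.7) = 4 dB.
Before 3:1 compression the overshoot was 4 × 3 = 12 dB, so input = -24.7 + 12 = -12.7 dBFS.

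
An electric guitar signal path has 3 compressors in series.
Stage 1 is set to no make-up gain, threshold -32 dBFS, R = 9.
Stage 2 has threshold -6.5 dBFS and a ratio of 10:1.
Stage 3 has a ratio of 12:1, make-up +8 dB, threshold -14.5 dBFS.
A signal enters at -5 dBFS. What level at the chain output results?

Stage 1: -5 dBFS is 27 dB over -32 dBFS; at 9:1 that becomes 3 dB over, giving -29 dBFS.
Stage 2: below threshold (-29 ≤ -6.5); passes unchanged; output -29 dBFS.
Stage 3: -29 dBFS is at or below the -14.5 dBFS threshold — no compression; make-up brings it to -21 dBFS.

-21 dBFS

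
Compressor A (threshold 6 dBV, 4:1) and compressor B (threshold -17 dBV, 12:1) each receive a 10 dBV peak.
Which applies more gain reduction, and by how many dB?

B, by 21.75 dB

A: 4 dB over, compressed to 1 dB over, so 3 dB of GR.
B: 27 dB over, compressed to 2.25 dB over, so 24.75 dB of GR.
B reduces 21.75 dB more.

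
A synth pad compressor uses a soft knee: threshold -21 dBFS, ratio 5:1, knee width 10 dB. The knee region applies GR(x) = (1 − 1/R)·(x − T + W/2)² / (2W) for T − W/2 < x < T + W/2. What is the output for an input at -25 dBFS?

-25.04 dBFS

x − T + W/2 = -25 − (-21) + 5 = 1.
GR = (1 − 1/5) × 1² / 20 = 0.8 × 1 / 20 = 0.04 dB.
Output = -25 − 0.04 = -25.04 dBFS.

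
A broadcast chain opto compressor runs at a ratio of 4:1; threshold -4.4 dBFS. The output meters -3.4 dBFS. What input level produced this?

-0.4 dBFS

Post-compression overshoot = -3.4 − (-4.4) = 1 dB.
Before 4:1 compression the overshoot was 1 × 4 = 4 dB, so input = -4.4 + 4 = -0.4 dBFS.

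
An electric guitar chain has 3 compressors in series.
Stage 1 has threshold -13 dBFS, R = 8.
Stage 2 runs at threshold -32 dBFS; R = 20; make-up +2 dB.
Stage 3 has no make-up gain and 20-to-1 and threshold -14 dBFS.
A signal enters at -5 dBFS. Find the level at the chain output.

-29 dBFS

Stage 1: -5 dBFS is 8 dB over -13 dBFS; at 8:1 that becomes 1 dB over, giving -12 dBFS.
Stage 2: -12 dBFS is 20 dB over -32 dBFS; at 20:1 that becomes 1 dB over, giving -31 dBFS; +2 dB make-up → -29 dBFS.
Stage 3: below threshold (-29 ≤ -14); passes unchanged; output -29 dBFS.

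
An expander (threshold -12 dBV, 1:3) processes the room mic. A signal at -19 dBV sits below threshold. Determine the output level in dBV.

-33 dBV

The input is 7 dB below the -12 dBV threshold.
A 1:3 expander multiplies undershoot by 3: 7 × 3 = 21 dB below threshold.
Output = -12 − 21 = -33 dBV.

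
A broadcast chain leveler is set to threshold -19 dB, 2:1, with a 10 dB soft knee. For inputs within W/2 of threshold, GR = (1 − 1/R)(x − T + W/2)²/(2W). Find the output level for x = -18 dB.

x − T + W/2 = -18 − (-19) + 5 = 6.
GR = (1 − 1/2) × 6² / 20 = 0.5 × 36 / 20 = 0.9 dB.
Output = -18 − 0.9 = -18.9 dB.

-18.9 dB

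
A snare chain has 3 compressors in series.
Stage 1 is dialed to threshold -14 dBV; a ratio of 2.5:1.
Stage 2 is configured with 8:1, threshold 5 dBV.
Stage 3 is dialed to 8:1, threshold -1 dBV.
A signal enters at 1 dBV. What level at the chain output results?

-8 dBV

Stage 1: overshoot 15 dB → 15/2.5 = 6 dB → -8 dBV.
Stage 2: below threshold (-8 ≤ 5); passes unchanged; output -8 dBV.
Stage 3: -8 dBV ≤ -1 dBV, so stage 3 doesn't engage; output -8 dBV.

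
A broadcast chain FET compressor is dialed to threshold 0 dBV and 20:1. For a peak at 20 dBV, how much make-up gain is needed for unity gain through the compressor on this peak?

19 dB

Overshoot 20 dB → 20/20 = 1 dB after compression, so the compressed level is 0 + 1 = 1 dBV.
Make-up = target − compressed = 20 − 1 = 19 dB.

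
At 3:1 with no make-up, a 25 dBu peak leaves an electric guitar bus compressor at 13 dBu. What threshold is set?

7 dBu

Gain reduction = 25 − 13 = 12 dB; output overshoot = GR / (R − 1) = 12 / 2 = 6 dB.
Threshold = output − output overshoot = 13 − 6 = 7 dBu.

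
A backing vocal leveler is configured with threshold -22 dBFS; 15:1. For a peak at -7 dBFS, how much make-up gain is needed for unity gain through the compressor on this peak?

14 dB

The peak compresses to -22 + 15/15 = -21 dBFS.
To reach -7 dBFS requires -7 − (-21) = 14 dB of make-up.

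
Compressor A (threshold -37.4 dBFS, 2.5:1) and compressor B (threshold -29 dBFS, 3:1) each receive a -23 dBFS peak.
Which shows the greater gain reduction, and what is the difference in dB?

A: 14.4 dB over, compressed to 5.76 dB over, so 8.64 dB of GR.
B: 6 dB over, compressed to 2 dB over, so 4 dB of GR.
Difference: 4.64 dB in favour of A.

A, by 4.64 dB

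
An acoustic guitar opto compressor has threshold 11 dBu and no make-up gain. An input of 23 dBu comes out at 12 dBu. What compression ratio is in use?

12:1

Input overshoot = 23 − 11 = 12 dB; output overshoot = 12 − 11 = 1 dB.
Ratio = 12 / 1 = 12.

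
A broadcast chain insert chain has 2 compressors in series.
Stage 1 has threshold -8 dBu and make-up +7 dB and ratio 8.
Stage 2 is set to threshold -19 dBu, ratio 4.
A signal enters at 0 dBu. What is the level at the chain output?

Stage 1: overshoot 8 dB → 8/8 = 1 dB → -7 dBu; +7 dB make-up → 0 dBu.
Stage 2: overshoot 19 dB → 19/4 = 4.75 dB → -14.25 dBu.

-14.25 dBu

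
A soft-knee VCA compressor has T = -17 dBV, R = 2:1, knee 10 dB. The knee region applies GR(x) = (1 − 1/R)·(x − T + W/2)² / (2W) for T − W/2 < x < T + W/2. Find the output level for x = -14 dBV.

x − T + W/2 = -14 − (-17) + 5 = 8.
GR = (1 − 1/2) × 8² / 20 = 0.5 × 64 / 20 = 1.6 dB.
Output = -14 − 1.6 = -15.6 dBV.

-15.6 dBV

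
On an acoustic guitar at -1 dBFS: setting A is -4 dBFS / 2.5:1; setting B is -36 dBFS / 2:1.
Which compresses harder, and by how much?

A: 3 dB over, compressed to 1.2 dB over, so 1.8 dB of GR.
B: 35 dB over, compressed to 17.5 dB over, so 17.5 dB of GR.
B applies 15.7 dB more gain reduction.

B, by 15.7 dB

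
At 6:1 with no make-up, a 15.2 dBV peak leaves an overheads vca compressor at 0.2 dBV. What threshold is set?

Gain reduction = 15.2 − 0.2 = 15 dB; output overshoot = GR / (R − 1) = 15 / 5 = 3 dB.
Threshold = output − output overshoot = 0.2 − 3 = -2.8 dBV.

-2.8 dBV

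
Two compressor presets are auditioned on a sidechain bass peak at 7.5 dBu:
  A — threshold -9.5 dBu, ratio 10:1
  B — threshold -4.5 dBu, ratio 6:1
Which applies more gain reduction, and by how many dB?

A, by 5.3 dB

A: 17 dB over, compressed to 1.7 dB over, so 15.3 dB of GR.
B: 12 dB over, compressed to 2 dB over, so 10 dB of GR.
A reduces 5.3 dB more.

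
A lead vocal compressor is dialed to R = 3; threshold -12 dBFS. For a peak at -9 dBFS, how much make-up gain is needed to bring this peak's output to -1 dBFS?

10 dB

The peak compresses to -12 + 3/3 = -11 dBFS.
To reach -1 dBFS requires -1 − (-11) = 10 dB of make-up.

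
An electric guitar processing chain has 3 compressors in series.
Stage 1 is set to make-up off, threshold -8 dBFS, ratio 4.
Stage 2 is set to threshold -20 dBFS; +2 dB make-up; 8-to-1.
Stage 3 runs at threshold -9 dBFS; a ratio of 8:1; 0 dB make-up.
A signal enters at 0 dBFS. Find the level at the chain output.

-16.25 dBFS

Stage 1: overshoot 8 dB → 8/4 = 2 dB → -6 dBFS.
Stage 2: overshoot 14 dB → 14/8 = 1.75 dB → -18.25 dBFS; +2 dB make-up → -16.25 dBFS.
Stage 3: -16.25 dBFS is at or below the -9 dBFS threshold — no compression; output -16.25 dBFS.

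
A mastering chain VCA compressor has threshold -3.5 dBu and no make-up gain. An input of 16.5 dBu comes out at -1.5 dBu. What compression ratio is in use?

10:1

Input overshoot = 16.5 − (-3.5) = 20 dB; output overshoot = -1.5 − (-3.5) = 2 dB.
Ratio = 20 / 2 = 10.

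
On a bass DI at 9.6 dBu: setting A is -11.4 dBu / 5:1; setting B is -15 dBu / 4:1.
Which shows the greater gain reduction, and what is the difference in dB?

A: GR = 21 − 21/5 = 16.8 dB.
B: GR = 24.6 − 24.6/4 = 18.45 dB.
Difference: 1.65 dB in favour of B.

B, by 1.65 dB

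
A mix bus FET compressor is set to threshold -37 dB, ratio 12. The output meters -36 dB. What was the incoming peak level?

That's 1 dB above the -37 dB threshold.
Input overshoot = R × output overshoot = 12 dB → input = -37 + 12 = -25 dB.

-25 dB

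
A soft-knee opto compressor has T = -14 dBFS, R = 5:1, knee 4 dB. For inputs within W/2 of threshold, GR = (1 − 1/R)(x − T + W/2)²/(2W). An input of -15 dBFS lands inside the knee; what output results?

x − T + W/2 = -15 − (-14) + 2 = 1.
GR = (1 − 1/5) × 1² / 8 = 0.8 × 1 / 8 = 0.1 dB.
Output = -15 − 0.1 = -15.1 dBFS.

-15.1 dBFS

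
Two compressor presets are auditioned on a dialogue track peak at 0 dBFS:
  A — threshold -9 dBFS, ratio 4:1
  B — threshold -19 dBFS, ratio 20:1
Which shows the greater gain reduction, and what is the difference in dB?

B, by 11.3 dB

A: overshoot 9 dB → output overshoot 2.25 dB → GR 6.75 dB.
B: overshoot 19 dB → output overshoot 0.95 dB → GR 18.05 dB.
Difference: 11.3 dB in favour of B.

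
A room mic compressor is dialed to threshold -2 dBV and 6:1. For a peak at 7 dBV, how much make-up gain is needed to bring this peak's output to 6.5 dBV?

7 dB

Overshoot 9 dB → 9/6 = 1.5 dB after compression, so the compressed level is -2 + 1.5 = -0.5 dBV.
Make-up = target − compressed = 6.5 − (-0.5) = 7 dB.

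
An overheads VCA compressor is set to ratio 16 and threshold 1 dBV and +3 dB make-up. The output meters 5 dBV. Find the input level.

Before make-up, the level was 5 − 3 = 2 dBV.
That's 1 dB above the 1 dBV threshold.
Input overshoot = R × output overshoot = 16 dB → input = 1 + 16 = 17 dBV.

17 dBV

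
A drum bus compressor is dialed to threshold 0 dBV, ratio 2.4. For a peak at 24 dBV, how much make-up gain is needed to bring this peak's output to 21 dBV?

11 dB

The peak compresses to 0 + 24/2.4 = 10 dBV.
To reach 21 dBV requires 21 − 10 = 11 dB of make-up.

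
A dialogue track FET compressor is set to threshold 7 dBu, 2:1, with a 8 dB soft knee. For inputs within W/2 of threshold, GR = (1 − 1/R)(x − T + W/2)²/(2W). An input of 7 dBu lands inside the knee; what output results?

6.5 dBu

x − T + W/2 = 7 − 7 + 4 = 4.
GR = (1 − 1/2) × 4² / 16 = 0.5 × 16 / 16 = 0.5 dB.
Output = 7 − 0.5 = 6.5 dBu.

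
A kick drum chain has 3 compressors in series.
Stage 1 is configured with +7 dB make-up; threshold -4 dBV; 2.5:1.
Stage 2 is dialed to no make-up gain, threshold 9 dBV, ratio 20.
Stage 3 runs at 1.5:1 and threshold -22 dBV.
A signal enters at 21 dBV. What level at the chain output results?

-1.2 dBV

Stage 1: 25 dB above -4 dBV, reduced 2.5:1 to 10 dB above → 6 dBV; +7 dB make-up → 13 dBV.
Stage 2: overshoot 4 dB → 4/20 = 0.2 dB → 9.2 dBV.
Stage 3: 31.2 dB above -22 dBV, reduced 1.5:1 to 20.8 dB above → -1.2 dBV.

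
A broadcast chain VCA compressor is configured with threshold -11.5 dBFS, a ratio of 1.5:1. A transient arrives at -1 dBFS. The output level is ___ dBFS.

-4.5 dBFS

Overshoot: -1 − (-11.5) = 10.5 dB.
1.5:1 compression reduces that to 10.5/1.5 = 7 dB over.
That puts the output at -4.5 dBFS.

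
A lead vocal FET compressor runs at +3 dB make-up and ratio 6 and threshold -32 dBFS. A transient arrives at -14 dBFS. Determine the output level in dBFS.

-26 dBFS

-14 dBFS sits 18 dB over threshold.
At 6:1 the overshoot is divided by 6, leaving 3 dB above threshold.
Output = -32 + 3 = -29 dBFS; make-up adds 3 dB, giving -26 dBFS.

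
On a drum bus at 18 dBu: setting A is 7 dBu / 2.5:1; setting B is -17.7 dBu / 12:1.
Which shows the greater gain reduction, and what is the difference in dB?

A: 11 dB over, compressed to 4.4 dB over, so 6.6 dB of GR.
B: 35.7 dB over, compressed to 2.975 dB over, so 32.725 dB of GR.
B applies 26.125 dB more gain reduction.

B, by 26.125 dB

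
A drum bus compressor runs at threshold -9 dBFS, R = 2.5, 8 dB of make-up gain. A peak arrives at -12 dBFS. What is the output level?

-4 dBFS

-12 dBFS is 3 dB below the -9 dBFS threshold, so no gain reduction is applied.
Make-up gain adds 8 dB: -12 + 8 = -4 dBFS.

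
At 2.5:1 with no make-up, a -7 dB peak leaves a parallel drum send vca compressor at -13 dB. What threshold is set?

-17 dB

Gain reduction = -7 − (-13) = 6 dB; output overshoot = GR / (R − 1) = 6 / 1.5 = 4 dB.
Threshold = output − output overshoot = -13 − 4 = -17 dB.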